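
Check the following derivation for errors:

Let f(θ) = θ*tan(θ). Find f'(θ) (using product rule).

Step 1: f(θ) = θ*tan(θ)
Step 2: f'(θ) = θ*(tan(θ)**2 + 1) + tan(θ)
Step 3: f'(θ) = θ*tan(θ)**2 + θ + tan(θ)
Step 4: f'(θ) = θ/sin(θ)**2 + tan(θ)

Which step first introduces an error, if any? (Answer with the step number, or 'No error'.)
Step 4

Step 4 is incorrect due to a wrong trig function.
The step shows: θ/sin(θ)**2 + tan(θ)
The correct value should be: θ/cos(θ)**2 + tan(θ)

Explanation: cos(θ) was incorrectly written as sin(θ): the term θ/cos(θ)**2 was incorrectly written as θ/sin(θ)**2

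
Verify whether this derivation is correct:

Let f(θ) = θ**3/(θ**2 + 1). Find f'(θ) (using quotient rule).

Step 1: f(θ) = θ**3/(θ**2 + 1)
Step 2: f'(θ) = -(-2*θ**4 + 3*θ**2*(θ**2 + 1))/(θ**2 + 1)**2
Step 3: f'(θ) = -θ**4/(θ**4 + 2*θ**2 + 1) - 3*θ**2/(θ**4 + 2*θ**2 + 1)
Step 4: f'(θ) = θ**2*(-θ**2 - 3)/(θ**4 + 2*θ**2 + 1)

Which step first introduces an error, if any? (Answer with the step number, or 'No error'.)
Step 2

Step 2 is incorrect due to a sign flip.
The step shows: -(-2*θ**4 + 3*θ**2*(θ**2 + 1))/(θ**2 + 1)**2
The correct value should be: (-2*θ**4 + 3*θ**2*(θ**2 + 1))/(θ**2 + 1)**2

Explanation: The sign of the whole expression was flipped: the term (-2*θ**4 + 3*θ**2*(θ**2 + 1))/(θ**2 + 1)**2 was incorrectly written as -(-2*θ**4 + 3*θ**2*(θ**2 + 1))/(θ**2 + 1)**2
The later steps are derived from this incorrect expression, so the error originates in Step 2.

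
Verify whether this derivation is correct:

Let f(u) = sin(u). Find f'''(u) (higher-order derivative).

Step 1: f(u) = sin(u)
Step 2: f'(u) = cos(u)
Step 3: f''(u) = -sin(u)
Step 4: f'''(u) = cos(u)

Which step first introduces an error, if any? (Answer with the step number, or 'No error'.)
Step 4

Step 4 is incorrect due to a sign flip.
The step shows: cos(u)
The correct value should be: -cos(u)

Explanation: The sign of the whole expression was flipped: the term -cos(u) was incorrectly written as cos(u)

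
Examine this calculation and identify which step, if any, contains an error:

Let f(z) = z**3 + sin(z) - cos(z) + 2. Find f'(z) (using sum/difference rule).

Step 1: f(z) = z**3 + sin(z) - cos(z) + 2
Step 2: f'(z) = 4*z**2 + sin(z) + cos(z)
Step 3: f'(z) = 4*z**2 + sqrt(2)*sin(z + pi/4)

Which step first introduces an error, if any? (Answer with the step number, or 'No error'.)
Step 2

Step 2 is incorrect due to a wrong coefficient.
The step shows: 4*z**2 + sin(z) + cos(z)
The correct value should be: 3*z**2 + sin(z) + cos(z)

Explanation: The coefficient 3 was incorrectly written as 4: the term 3*z**2 was incorrectly written as 4*z**2
The later steps are derived from this incorrect expression, so the error originates in Step 2.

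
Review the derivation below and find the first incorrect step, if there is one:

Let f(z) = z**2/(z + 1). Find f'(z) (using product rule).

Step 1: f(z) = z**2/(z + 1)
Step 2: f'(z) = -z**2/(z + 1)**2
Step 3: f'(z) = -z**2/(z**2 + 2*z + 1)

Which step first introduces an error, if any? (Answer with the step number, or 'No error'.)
Step 2

Step 2 is incorrect due to a dropped term.
The step shows: -z**2/(z + 1)**2
The correct value should be: -z**2/(z + 1)**2 + 2*z/(z + 1)

Explanation: A term was dropped: the term 2*z/(z + 1) was incorrectly omitted
The later steps are derived from this incorrect expression, so the error originates in Step 2.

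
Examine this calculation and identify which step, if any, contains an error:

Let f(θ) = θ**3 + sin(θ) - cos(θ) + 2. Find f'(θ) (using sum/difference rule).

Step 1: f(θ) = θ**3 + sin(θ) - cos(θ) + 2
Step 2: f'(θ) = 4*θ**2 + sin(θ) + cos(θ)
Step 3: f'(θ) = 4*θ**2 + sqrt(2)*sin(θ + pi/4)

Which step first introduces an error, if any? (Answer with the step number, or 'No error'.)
Step 2

Step 2 is incorrect due to a wrong coefficient.
The step shows: 4*θ**2 + sin(θ) + cos(θ)
The correct value should be: 3*θ**2 + sin(θ) + cos(θ)

Explanation: The coefficient 3 was incorrectly written as 4: the term 3*θ**2 was incorrectly written as 4*θ**2
The later steps are derived from this incorrect expression, so the error originates in Step 2.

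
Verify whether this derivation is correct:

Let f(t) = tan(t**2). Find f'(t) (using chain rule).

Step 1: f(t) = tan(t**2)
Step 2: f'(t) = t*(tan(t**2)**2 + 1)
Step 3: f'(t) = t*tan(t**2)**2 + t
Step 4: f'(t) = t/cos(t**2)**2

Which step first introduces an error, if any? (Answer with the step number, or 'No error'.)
Step 2

Step 2 is incorrect due to a wrong coefficient.
The step shows: t*(tan(t**2)**2 + 1)
The correct value should be: 2*t*(tan(t**2)**2 + 1)

Explanation: The coefficient 2 was incorrectly written as 1: the term 2*t*(tan(t**2)**2 + 1) was incorrectly written as t*(tan(t**2)**2 + 1)
The later steps are derived from this incorrect expression, so the error originates in Step 2.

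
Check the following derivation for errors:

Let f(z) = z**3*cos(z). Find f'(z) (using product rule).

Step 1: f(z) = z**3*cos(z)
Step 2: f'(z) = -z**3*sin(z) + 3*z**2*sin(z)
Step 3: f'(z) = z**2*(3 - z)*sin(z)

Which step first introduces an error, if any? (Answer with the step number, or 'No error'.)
Step 2

Step 2 is incorrect due to a wrong trig function.
The step shows: -z**3*sin(z) + 3*z**2*sin(z)
The correct value should be: -z**3*sin(z) + 3*z**2*cos(z)

Explanation: cos(z) was incorrectly written as sin(z): the term 3*z**2*cos(z) was incorrectly written as 3*z**2*sin(z)
The later steps are derived from this incorrect expression, so the error originates in Step 2.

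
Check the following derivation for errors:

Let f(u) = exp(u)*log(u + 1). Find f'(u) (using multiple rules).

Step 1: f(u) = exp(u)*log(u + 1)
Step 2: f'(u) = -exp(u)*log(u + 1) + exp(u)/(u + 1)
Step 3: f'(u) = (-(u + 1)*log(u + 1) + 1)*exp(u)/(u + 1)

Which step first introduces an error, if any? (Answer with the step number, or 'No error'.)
Step 2

Step 2 is incorrect due to a sign flip.
The step shows: -exp(u)*log(u + 1) + exp(u)/(u + 1)
The correct value should be: exp(u)*log(u + 1) + exp(u)/(u + 1)

Explanation: The sign of one term was flipped: the term exp(u)*log(u + 1) was incorrectly written as -exp(u)*log(u + 1)
The later steps are derived from this incorrect expression, so the error originates in Step 2.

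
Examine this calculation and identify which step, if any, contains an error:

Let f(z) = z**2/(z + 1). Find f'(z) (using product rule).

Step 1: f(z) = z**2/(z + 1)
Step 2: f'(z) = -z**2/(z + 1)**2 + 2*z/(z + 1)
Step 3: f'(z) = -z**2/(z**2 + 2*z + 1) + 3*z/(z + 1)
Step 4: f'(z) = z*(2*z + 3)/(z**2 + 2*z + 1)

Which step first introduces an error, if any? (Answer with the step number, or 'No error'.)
Step 3

Step 3 is incorrect due to a wrong coefficient.
The step shows: -z**2/(z**2 + 2*z + 1) + 3*z/(z + 1)
The correct value should be: -z**2/(z**2 + 2*z + 1) + 2*z/(z + 1)

Explanation: The coefficient 2 was incorrectly written as 3: the term 2*z/(z + 1) was incorrectly written as 3*z/(z + 1)
The later steps are derived from this incorrect expression, so the error originates in Step 3.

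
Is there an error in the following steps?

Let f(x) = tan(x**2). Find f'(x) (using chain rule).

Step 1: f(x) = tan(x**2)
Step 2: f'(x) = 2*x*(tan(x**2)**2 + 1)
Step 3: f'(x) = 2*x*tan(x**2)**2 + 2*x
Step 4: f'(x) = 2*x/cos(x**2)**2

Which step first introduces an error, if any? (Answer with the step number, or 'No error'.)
No error

All steps in this derivation are correct.
The final answer f'(x) = 2*x/cos(x**2)**2 is valid.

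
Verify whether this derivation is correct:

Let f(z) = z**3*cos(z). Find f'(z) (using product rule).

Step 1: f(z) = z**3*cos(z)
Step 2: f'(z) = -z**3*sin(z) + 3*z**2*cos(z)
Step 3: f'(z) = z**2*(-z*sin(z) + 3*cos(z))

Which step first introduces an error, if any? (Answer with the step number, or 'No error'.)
No error

All steps in this derivation are correct.
The final answer f'(z) = z**2*(-z*sin(z) + 3*cos(z)) is valid.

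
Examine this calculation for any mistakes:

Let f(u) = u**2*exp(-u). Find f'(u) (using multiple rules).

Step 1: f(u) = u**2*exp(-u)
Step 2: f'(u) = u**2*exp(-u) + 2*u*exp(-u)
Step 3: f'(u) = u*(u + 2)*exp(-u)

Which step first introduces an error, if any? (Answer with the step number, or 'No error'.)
Step 2

Step 2 is incorrect due to a sign flip.
The step shows: u**2*exp(-u) + 2*u*exp(-u)
The correct value should be: -u**2*exp(-u) + 2*u*exp(-u)

Explanation: The sign of one term was flipped: the term -u**2*exp(-u) was incorrectly written as u**2*exp(-u)
The later steps are derived from this incorrect expression, so the error originates in Step 2.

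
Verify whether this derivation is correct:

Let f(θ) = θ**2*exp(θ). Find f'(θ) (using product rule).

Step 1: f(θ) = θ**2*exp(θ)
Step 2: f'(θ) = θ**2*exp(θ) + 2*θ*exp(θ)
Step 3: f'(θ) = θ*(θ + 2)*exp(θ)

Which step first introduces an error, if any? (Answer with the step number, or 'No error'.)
No error

All steps in this derivation are correct.
The final answer f'(θ) = θ*(θ + 2)*exp(θ) is valid.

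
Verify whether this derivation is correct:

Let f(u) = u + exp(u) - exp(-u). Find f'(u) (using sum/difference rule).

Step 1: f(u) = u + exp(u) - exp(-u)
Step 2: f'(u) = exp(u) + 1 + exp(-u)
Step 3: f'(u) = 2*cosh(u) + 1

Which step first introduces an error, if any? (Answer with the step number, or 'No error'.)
No error

All steps in this derivation are correct.
The final answer f'(u) = 2*cosh(u) + 1 is valid.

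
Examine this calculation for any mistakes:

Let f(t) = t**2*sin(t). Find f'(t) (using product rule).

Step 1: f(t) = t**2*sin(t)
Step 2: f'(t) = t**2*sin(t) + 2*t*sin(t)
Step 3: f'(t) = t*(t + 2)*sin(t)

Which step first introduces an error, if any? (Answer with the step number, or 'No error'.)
Step 2

Step 2 is incorrect due to a wrong trig function.
The step shows: t**2*sin(t) + 2*t*sin(t)
The correct value should be: t**2*cos(t) + 2*t*sin(t)

Explanation: cos(t) was incorrectly written as sin(t): the term t**2*cos(t) was incorrectly written as t**2*sin(t)
The later steps are derived from this incorrect expression, so the error originates in Step 2.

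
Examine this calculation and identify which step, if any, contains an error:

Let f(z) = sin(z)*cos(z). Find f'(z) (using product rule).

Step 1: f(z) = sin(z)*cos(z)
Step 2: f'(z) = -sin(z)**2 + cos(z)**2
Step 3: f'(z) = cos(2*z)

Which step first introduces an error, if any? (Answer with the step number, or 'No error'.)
No error

All steps in this derivation are correct.
The final answer f'(z) = cos(2*z) is valid.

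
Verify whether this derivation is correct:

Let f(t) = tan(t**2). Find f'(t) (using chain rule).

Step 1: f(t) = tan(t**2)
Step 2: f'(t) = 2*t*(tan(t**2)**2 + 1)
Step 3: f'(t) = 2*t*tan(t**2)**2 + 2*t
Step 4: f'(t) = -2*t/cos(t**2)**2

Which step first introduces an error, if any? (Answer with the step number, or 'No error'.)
Step 4

Step 4 is incorrect due to a sign flip.
The step shows: -2*t/cos(t**2)**2
The correct value should be: 2*t/cos(t**2)**2

Explanation: The sign of the whole expression was flipped: the term 2*t/cos(t**2)**2 was incorrectly written as -2*t/cos(t**2)**2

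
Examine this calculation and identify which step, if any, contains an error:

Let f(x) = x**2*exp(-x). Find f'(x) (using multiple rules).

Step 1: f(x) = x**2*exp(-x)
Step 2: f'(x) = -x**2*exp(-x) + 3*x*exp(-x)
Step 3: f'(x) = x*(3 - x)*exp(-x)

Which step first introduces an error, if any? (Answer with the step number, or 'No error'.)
Step 2

Step 2 is incorrect due to a wrong coefficient.
The step shows: -x**2*exp(-x) + 3*x*exp(-x)
The correct value should be: -x**2*exp(-x) + 2*x*exp(-x)

Explanation: The coefficient 2 was incorrectly written as 3: the term 2*x*exp(-x) was incorrectly written as 3*x*exp(-x)
The later steps are derived from this incorrect expression, so the error originates in Step 2.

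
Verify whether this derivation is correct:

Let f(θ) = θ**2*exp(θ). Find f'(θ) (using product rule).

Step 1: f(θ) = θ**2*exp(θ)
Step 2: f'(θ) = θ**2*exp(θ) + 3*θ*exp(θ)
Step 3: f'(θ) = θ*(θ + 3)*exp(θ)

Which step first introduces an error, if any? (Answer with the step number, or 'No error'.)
Step 2

Step 2 is incorrect due to a wrong coefficient.
The step shows: θ**2*exp(θ) + 3*θ*exp(θ)
The correct value should be: θ**2*exp(θ) + 2*θ*exp(θ)

Explanation: The coefficient 2 was incorrectly written as 3: the term 2*θ*exp(θ) was incorrectly written as 3*θ*exp(θ)
The later steps are derived from this incorrect expression, so the error originates in Step 2.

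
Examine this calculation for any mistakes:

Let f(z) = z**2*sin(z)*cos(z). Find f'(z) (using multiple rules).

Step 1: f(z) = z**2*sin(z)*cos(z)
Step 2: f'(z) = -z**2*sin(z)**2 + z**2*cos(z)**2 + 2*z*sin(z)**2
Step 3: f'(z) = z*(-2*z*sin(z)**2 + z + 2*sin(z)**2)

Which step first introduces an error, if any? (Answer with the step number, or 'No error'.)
Step 2

Step 2 is incorrect due to a wrong trig function.
The step shows: -z**2*sin(z)**2 + z**2*cos(z)**2 + 2*z*sin(z)**2
The correct value should be: -z**2*sin(z)**2 + z**2*cos(z)**2 + 2*z*sin(z)*cos(z)

Explanation: cos(z) was incorrectly written as sin(z): the term 2*z*sin(z)*cos(z) was incorrectly written as 2*z*sin(z)**2
The later steps are derived from this incorrect expression, so the error originates in Step 2.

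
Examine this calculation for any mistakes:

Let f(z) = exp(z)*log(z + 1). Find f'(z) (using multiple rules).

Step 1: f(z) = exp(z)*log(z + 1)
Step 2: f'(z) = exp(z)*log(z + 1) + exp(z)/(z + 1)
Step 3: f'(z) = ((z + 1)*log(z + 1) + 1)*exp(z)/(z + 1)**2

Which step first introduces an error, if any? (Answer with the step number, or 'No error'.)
Step 3

Step 3 is incorrect due to a wrong exponent.
The step shows: ((z + 1)*log(z + 1) + 1)*exp(z)/(z + 1)**2
The correct value should be: ((z + 1)*log(z + 1) + 1)*exp(z)/(z + 1)

Explanation: The exponent -1 on z + 1 was incorrectly written as -2: the term ((z + 1)*log(z + 1) + 1)*exp(z)/(z + 1) was incorrectly written as ((z + 1)*log(z + 1) + 1)*exp(z)/(z + 1)**2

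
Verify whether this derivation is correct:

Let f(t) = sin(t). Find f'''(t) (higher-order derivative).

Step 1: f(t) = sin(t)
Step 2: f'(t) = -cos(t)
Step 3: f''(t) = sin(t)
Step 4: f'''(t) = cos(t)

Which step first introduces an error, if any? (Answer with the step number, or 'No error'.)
Step 2

Step 2 is incorrect due to a sign flip.
The step shows: -cos(t)
The correct value should be: cos(t)

Explanation: The sign of the whole expression was flipped: the term cos(t) was incorrectly written as -cos(t)
The later steps are derived from this incorrect expression, so the error originates in Step 2.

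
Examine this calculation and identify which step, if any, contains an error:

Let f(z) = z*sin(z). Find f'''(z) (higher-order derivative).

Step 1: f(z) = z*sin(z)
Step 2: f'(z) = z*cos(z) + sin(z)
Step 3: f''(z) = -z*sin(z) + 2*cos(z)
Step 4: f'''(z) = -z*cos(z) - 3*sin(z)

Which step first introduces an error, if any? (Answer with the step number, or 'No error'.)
No error

All steps in this derivation are correct.
The final answer f'''(z) = -z*cos(z) - 3*sin(z) is valid.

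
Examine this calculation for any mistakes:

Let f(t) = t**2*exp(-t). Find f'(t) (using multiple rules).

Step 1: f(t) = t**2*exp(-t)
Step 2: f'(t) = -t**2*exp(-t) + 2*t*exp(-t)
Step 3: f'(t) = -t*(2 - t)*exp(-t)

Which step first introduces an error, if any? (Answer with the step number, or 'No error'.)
Step 3

Step 3 is incorrect due to a sign flip.
The step shows: -t*(2 - t)*exp(-t)
The correct value should be: t*(2 - t)*exp(-t)

Explanation: The sign of the whole expression was flipped: the term t*(2 - t)*exp(-t) was incorrectly written as -t*(2 - t)*exp(-t)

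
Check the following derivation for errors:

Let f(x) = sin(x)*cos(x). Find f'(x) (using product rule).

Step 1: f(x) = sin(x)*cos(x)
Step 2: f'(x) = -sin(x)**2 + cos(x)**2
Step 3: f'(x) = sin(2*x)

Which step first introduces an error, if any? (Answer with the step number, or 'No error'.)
Step 3

Step 3 is incorrect due to a wrong trig function.
The step shows: sin(2*x)
The correct value should be: cos(2*x)

Explanation: cos(2*x) was incorrectly written as sin(2*x): the term cos(2*x) was incorrectly written as sin(2*x)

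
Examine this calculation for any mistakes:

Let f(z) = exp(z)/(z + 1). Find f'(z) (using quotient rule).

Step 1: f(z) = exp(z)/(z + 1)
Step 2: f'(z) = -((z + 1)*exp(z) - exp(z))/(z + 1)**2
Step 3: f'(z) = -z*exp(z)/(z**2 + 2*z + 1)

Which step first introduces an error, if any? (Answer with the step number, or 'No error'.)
Step 2

Step 2 is incorrect due to a sign flip.
The step shows: -((z + 1)*exp(z) - exp(z))/(z + 1)**2
The correct value should be: ((z + 1)*exp(z) - exp(z))/(z + 1)**2

Explanation: The sign of the whole expression was flipped: the term ((z + 1)*exp(z) - exp(z))/(z + 1)**2 was incorrectly written as -((z + 1)*exp(z) - exp(z))/(z + 1)**2
The later steps are derived from this incorrect expression, so the error originates in Step 2.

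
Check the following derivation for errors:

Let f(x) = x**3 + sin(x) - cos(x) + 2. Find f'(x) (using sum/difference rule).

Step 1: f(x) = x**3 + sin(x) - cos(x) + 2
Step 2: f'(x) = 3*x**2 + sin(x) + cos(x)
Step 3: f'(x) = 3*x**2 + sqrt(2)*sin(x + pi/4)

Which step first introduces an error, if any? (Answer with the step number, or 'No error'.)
No error

All steps in this derivation are correct.
The final answer f'(x) = 3*x**2 + sqrt(2)*sin(x + pi/4) is valid.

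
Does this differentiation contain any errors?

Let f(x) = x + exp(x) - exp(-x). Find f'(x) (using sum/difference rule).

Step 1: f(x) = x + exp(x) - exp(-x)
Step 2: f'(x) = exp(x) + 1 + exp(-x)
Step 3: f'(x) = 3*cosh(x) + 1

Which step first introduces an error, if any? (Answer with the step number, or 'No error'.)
Step 3

Step 3 is incorrect due to a wrong coefficient.
The step shows: 3*cosh(x) + 1
The correct value should be: 2*cosh(x) + 1

Explanation: The coefficient 2 was incorrectly written as 3: the term 2*cosh(x) was incorrectly written as 3*cosh(x)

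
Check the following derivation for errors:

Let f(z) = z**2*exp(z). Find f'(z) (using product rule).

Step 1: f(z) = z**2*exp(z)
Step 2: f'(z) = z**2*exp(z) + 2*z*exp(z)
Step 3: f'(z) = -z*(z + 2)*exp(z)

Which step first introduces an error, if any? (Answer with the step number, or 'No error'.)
Step 3

Step 3 is incorrect due to a sign flip.
The step shows: -z*(z + 2)*exp(z)
The correct value should be: z*(z + 2)*exp(z)

Explanation: The sign of the whole expression was flipped: the term z*(z + 2)*exp(z) was incorrectly written as -z*(z + 2)*exp(z)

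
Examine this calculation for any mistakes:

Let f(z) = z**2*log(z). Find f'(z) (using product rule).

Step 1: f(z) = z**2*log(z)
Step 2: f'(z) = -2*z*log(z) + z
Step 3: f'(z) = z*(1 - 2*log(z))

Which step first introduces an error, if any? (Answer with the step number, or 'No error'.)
Step 2

Step 2 is incorrect due to a sign flip.
The step shows: -2*z*log(z) + z
The correct value should be: 2*z*log(z) + z

Explanation: The sign of one term was flipped: the term 2*z*log(z) was incorrectly written as -2*z*log(z)
The later steps are derived from this incorrect expression, so the error originates in Step 2.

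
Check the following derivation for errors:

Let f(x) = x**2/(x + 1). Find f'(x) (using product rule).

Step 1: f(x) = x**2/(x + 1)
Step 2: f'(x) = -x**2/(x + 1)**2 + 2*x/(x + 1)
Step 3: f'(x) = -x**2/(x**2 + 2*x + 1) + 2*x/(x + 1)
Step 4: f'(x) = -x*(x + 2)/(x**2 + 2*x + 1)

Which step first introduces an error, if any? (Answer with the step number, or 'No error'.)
Step 4

Step 4 is incorrect due to a sign flip.
The step shows: -x*(x + 2)/(x**2 + 2*x + 1)
The correct value should be: x*(x + 2)/(x**2 + 2*x + 1)

Explanation: The sign of the whole expression was flipped: the term x*(x + 2)/(x**2 + 2*x + 1) was incorrectly written as -x*(x + 2)/(x**2 + 2*x + 1)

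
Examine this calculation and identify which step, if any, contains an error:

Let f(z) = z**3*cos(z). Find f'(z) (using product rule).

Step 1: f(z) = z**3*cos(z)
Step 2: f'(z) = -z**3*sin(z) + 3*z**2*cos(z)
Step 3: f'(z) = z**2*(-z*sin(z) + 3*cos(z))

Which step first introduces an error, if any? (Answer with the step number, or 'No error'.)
No error

All steps in this derivation are correct.
The final answer f'(z) = z**2*(-z*sin(z) + 3*cos(z)) is valid.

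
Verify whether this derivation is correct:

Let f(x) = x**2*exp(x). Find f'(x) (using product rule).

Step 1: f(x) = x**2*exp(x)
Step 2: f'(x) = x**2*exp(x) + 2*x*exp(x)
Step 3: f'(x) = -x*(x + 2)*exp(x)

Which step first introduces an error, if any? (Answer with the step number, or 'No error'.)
Step 3

Step 3 is incorrect due to a sign flip.
The step shows: -x*(x + 2)*exp(x)
The correct value should be: x*(x + 2)*exp(x)

Explanation: The sign of the whole expression was flipped: the term x*(x + 2)*exp(x) was incorrectly written as -x*(x + 2)*exp(x)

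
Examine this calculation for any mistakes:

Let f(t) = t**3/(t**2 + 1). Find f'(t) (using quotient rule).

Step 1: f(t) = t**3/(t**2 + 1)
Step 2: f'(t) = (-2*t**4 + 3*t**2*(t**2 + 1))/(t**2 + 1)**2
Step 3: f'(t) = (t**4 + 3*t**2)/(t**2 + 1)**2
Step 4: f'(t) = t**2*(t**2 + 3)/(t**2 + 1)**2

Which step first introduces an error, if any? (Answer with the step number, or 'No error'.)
No error

All steps in this derivation are correct.
The final answer f'(t) = t**2*(t**2 + 3)/(t**2 + 1)**2 is valid.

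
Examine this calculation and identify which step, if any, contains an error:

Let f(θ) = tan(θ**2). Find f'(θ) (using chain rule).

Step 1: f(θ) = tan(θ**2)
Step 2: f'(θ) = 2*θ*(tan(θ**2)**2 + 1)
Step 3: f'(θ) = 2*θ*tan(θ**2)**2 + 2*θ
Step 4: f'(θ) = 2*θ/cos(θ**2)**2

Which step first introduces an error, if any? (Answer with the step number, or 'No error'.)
No error

All steps in this derivation are correct.
The final answer f'(θ) = 2*θ/cos(θ**2)**2 is valid.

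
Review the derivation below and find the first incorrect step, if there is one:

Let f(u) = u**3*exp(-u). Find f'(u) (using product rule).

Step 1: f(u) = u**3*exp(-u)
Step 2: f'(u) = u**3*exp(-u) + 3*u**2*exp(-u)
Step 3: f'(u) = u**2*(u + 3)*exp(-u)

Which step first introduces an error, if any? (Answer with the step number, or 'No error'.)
Step 2

Step 2 is incorrect due to a sign flip.
The step shows: u**3*exp(-u) + 3*u**2*exp(-u)
The correct value should be: -u**3*exp(-u) + 3*u**2*exp(-u)

Explanation: The sign of one term was flipped: the term -u**3*exp(-u) was incorrectly written as u**3*exp(-u)
The later steps are derived from this incorrect expression, so the error originates in Step 2.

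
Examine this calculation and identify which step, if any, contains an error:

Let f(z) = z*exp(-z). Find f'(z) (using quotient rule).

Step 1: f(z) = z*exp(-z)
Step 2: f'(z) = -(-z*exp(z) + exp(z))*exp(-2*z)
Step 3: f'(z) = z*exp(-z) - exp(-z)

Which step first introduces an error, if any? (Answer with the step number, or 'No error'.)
Step 2

Step 2 is incorrect due to a sign flip.
The step shows: -(-z*exp(z) + exp(z))*exp(-2*z)
The correct value should be: (-z*exp(z) + exp(z))*exp(-2*z)

Explanation: The sign of the whole expression was flipped: the term (-z*exp(z) + exp(z))*exp(-2*z) was incorrectly written as -(-z*exp(z) + exp(z))*exp(-2*z)
The later steps are derived from this incorrect expression, so the error originates in Step 2.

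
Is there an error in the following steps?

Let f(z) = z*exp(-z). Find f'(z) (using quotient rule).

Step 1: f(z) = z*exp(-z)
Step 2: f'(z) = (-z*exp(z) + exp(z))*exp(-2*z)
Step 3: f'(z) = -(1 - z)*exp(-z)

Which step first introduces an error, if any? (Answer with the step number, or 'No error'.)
Step 3

Step 3 is incorrect due to a sign flip.
The step shows: -(1 - z)*exp(-z)
The correct value should be: (1 - z)*exp(-z)

Explanation: The sign of the whole expression was flipped: the term (1 - z)*exp(-z) was incorrectly written as -(1 - z)*exp(-z)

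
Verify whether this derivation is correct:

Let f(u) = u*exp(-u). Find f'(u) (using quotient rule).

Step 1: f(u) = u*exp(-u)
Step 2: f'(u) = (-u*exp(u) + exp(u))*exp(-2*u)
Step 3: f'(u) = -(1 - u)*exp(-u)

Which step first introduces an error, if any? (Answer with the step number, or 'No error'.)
Step 3

Step 3 is incorrect due to a sign flip.
The step shows: -(1 - u)*exp(-u)
The correct value should be: (1 - u)*exp(-u)

Explanation: The sign of the whole expression was flipped: the term (1 - u)*exp(-u) was incorrectly written as -(1 - u)*exp(-u)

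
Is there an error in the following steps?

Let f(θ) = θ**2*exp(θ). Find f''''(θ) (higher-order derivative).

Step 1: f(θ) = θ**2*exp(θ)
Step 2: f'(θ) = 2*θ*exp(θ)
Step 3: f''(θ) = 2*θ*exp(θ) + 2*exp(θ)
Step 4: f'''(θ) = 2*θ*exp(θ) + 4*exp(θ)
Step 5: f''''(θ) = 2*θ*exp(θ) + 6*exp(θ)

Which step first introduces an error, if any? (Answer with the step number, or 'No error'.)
Step 2

Step 2 is incorrect due to a dropped term.
The step shows: 2*θ*exp(θ)
The correct value should be: θ**2*exp(θ) + 2*θ*exp(θ)

Explanation: A term was dropped: the term θ**2*exp(θ) was incorrectly omitted
The later steps are derived from this incorrect expression, so the error originates in Step 2.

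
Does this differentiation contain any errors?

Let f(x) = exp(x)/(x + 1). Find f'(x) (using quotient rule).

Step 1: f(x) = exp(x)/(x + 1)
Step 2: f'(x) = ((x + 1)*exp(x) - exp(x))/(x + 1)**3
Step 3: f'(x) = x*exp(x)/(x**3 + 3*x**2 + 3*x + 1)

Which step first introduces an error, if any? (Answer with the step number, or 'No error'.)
Step 2

Step 2 is incorrect due to a wrong exponent.
The step shows: ((x + 1)*exp(x) - exp(x))/(x + 1)**3
The correct value should be: ((x + 1)*exp(x) - exp(x))/(x + 1)**2

Explanation: The exponent -2 on x + 1 was incorrectly written as -3: the term ((x + 1)*exp(x) - exp(x))/(x + 1)**2 was incorrectly written as ((x + 1)*exp(x) - exp(x))/(x + 1)**3
The later steps are derived from this incorrect expression, so the error originates in Step 2.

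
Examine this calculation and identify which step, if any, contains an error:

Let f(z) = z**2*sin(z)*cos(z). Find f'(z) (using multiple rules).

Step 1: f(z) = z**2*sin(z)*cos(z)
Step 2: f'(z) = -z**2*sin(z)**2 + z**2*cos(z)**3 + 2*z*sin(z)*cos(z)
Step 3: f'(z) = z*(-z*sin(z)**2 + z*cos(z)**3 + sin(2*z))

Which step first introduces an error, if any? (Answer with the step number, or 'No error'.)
Step 2

Step 2 is incorrect due to a wrong exponent.
The step shows: -z**2*sin(z)**2 + z**2*cos(z)**3 + 2*z*sin(z)*cos(z)
The correct value should be: -z**2*sin(z)**2 + z**2*cos(z)**2 + 2*z*sin(z)*cos(z)

Explanation: The exponent 2 on cos(z) was incorrectly written as 3: the term z**2*cos(z)**2 was incorrectly written as z**2*cos(z)**3
The later steps are derived from this incorrect expression, so the error originates in Step 2.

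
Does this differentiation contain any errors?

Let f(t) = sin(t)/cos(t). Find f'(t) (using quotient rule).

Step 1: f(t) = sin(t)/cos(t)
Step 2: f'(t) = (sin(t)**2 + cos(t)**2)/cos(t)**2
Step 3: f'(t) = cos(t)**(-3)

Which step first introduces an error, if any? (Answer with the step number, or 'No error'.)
Step 3

Step 3 is incorrect due to a wrong exponent.
The step shows: cos(t)**(-3)
The correct value should be: cos(t)**(-2)

Explanation: The exponent -2 on cos(t) was incorrectly written as -3: the term cos(t)**(-2) was incorrectly written as cos(t)**(-3)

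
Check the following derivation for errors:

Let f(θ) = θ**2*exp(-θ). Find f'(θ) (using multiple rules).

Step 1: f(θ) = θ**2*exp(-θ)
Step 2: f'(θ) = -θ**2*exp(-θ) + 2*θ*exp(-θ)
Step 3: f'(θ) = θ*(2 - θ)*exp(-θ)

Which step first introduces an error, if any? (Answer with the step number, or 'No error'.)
No error

All steps in this derivation are correct.
The final answer f'(θ) = θ*(2 - θ)*exp(-θ) is valid.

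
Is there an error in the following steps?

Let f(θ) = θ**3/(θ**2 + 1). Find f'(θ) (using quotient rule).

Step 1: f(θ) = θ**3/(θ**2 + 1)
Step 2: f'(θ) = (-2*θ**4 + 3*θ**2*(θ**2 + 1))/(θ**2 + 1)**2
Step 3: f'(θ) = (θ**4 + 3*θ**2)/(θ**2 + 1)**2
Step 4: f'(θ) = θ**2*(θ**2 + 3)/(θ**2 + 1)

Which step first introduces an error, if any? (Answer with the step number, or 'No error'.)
Step 4

Step 4 is incorrect due to a wrong exponent.
The step shows: θ**2*(θ**2 + 3)/(θ**2 + 1)
The correct value should be: θ**2*(θ**2 + 3)/(θ**2 + 1)**2

Explanation: The exponent -2 on θ**2 + 1 was incorrectly written as -1: the term θ**2*(θ**2 + 3)/(θ**2 + 1)**2 was incorrectly written as θ**2*(θ**2 + 3)/(θ**2 + 1)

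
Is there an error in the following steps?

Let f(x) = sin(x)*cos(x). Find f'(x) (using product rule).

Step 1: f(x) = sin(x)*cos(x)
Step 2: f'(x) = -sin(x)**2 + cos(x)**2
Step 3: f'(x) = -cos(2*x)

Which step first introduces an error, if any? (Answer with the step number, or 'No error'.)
Step 3

Step 3 is incorrect due to a sign flip.
The step shows: -cos(2*x)
The correct value should be: cos(2*x)

Explanation: The sign of the whole expression was flipped: the term cos(2*x) was incorrectly written as -cos(2*x)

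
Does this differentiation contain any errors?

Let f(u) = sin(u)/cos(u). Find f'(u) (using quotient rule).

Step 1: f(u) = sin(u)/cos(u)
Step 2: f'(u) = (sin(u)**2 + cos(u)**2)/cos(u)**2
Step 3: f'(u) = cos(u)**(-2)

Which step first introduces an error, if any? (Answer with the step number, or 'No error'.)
No error

All steps in this derivation are correct.
The final answer f'(u) = cos(u)**(-2) is valid.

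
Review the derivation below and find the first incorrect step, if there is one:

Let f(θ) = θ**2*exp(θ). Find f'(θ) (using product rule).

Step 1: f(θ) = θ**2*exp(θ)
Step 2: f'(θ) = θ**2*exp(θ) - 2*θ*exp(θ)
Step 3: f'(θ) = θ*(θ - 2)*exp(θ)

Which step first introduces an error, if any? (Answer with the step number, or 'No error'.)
Step 2

Step 2 is incorrect due to a sign flip.
The step shows: θ**2*exp(θ) - 2*θ*exp(θ)
The correct value should be: θ**2*exp(θ) + 2*θ*exp(θ)

Explanation: The sign of one term was flipped: the term 2*θ*exp(θ) was incorrectly written as -2*θ*exp(θ)
The later steps are derived from this incorrect expression, so the error originates in Step 2.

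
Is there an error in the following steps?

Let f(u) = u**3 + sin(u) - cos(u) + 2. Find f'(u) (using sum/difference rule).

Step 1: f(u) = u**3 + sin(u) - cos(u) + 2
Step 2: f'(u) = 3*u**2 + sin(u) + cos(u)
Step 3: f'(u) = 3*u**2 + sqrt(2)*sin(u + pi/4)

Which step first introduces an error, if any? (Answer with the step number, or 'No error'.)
No error

All steps in this derivation are correct.
The final answer f'(u) = 3*u**2 + sqrt(2)*sin(u + pi/4) is valid.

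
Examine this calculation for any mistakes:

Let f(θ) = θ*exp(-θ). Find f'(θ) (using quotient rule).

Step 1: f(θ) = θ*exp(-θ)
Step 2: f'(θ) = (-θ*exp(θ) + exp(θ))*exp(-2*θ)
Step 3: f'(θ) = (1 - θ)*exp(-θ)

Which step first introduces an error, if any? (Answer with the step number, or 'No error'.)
No error

All steps in this derivation are correct.
The final answer f'(θ) = (1 - θ)*exp(-θ) is valid.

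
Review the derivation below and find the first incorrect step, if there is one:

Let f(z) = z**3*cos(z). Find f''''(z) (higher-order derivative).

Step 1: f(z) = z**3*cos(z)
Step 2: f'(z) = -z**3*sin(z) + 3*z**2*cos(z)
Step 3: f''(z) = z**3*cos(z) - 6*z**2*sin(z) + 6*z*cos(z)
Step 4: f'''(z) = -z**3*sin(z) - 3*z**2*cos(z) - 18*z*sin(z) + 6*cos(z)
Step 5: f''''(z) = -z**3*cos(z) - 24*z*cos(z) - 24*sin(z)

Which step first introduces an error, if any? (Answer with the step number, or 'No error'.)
Step 3

Step 3 is incorrect due to a sign flip.
The step shows: z**3*cos(z) - 6*z**2*sin(z) + 6*z*cos(z)
The correct value should be: -z**3*cos(z) - 6*z**2*sin(z) + 6*z*cos(z)

Explanation: The sign of one term was flipped: the term -z**3*cos(z) was incorrectly written as z**3*cos(z)
The later steps are derived from this incorrect expression, so the error originates in Step 3.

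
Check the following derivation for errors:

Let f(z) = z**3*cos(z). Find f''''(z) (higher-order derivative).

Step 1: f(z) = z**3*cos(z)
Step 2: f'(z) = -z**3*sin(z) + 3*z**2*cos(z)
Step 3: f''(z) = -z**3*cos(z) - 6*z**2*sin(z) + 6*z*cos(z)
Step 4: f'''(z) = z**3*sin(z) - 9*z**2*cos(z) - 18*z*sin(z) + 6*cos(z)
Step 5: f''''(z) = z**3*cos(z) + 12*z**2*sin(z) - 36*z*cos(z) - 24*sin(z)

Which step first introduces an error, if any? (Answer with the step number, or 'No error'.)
No error

All steps in this derivation are correct.
The final answer f''''(z) = z**3*cos(z) + 12*z**2*sin(z) - 36*z*cos(z) - 24*sin(z) is valid.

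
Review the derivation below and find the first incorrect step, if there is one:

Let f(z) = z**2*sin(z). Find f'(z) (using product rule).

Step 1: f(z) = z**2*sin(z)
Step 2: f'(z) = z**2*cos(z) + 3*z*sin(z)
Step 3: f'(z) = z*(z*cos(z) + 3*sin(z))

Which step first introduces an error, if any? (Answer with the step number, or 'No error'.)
Step 2

Step 2 is incorrect due to a wrong coefficient.
The step shows: z**2*cos(z) + 3*z*sin(z)
The correct value should be: z**2*cos(z) + 2*z*sin(z)

Explanation: The coefficient 2 was incorrectly written as 3: the term 2*z*sin(z) was incorrectly written as 3*z*sin(z)
The later steps are derived from this incorrect expression, so the error originates in Step 2.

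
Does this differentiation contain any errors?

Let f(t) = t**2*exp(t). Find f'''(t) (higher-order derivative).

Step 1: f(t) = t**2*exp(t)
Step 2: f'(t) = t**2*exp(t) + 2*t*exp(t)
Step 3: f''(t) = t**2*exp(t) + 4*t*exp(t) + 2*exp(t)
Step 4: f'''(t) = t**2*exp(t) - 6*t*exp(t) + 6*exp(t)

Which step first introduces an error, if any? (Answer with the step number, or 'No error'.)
Step 4

Step 4 is incorrect due to a sign flip.
The step shows: t**2*exp(t) - 6*t*exp(t) + 6*exp(t)
The correct value should be: t**2*exp(t) + 6*t*exp(t) + 6*exp(t)

Explanation: The sign of one term was flipped: the term 6*t*exp(t) was incorrectly written as -6*t*exp(t)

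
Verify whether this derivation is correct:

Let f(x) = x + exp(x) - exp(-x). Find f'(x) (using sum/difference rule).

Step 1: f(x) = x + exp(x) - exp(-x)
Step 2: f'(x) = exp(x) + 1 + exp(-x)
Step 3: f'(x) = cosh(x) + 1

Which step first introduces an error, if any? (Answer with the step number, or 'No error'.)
Step 3

Step 3 is incorrect due to a wrong coefficient.
The step shows: cosh(x) + 1
The correct value should be: 2*cosh(x) + 1

Explanation: The coefficient 2 was incorrectly written as 1: the term 2*cosh(x) was incorrectly written as cosh(x)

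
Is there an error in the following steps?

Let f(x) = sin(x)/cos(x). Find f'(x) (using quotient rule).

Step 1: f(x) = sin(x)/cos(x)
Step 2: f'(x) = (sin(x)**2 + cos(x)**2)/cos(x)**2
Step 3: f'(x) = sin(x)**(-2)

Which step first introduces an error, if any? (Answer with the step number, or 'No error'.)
Step 3

Step 3 is incorrect due to a wrong trig function.
The step shows: sin(x)**(-2)
The correct value should be: cos(x)**(-2)

Explanation: cos(x) was incorrectly written as sin(x): the term cos(x)**(-2) was incorrectly written as sin(x)**(-2)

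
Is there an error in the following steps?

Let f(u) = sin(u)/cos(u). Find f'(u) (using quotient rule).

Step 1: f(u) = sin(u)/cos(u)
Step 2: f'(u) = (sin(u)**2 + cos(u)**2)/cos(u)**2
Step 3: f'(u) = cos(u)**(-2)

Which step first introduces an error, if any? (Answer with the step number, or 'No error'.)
No error

All steps in this derivation are correct.
The final answer f'(u) = cos(u)**(-2) is valid.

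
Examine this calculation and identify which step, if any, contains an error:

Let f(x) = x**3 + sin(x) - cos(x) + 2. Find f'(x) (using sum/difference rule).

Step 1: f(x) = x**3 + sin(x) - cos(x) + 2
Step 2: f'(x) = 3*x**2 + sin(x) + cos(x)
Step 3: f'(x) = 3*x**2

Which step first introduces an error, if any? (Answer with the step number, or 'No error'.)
Step 3

Step 3 is incorrect due to a dropped term.
The step shows: 3*x**2
The correct value should be: 3*x**2 + sqrt(2)*sin(x + pi/4)

Explanation: A term was dropped: the term sqrt(2)*sin(x + pi/4) was incorrectly omitted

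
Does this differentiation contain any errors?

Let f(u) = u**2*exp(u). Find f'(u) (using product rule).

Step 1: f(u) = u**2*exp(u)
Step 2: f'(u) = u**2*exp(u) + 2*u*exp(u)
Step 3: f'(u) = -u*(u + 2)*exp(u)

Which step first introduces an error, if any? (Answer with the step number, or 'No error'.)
Step 3

Step 3 is incorrect due to a sign flip.
The step shows: -u*(u + 2)*exp(u)
The correct value should be: u*(u + 2)*exp(u)

Explanation: The sign of the whole expression was flipped: the term u*(u + 2)*exp(u) was incorrectly written as -u*(u + 2)*exp(u)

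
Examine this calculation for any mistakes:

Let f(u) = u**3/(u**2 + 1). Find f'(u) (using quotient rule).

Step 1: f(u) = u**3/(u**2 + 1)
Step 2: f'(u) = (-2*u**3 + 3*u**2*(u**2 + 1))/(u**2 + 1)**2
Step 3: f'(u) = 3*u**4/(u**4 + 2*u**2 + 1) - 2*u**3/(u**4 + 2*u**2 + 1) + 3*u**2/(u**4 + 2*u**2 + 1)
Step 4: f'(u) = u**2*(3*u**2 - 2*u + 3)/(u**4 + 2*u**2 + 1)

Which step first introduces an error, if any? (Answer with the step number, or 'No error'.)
Step 2

Step 2 is incorrect due to a wrong exponent.
The step shows: (-2*u**3 + 3*u**2*(u**2 + 1))/(u**2 + 1)**2
The correct value should be: (-2*u**4 + 3*u**2*(u**2 + 1))/(u**2 + 1)**2

Explanation: The exponent 4 on u was incorrectly written as 3: the term (-2*u**4 + 3*u**2*(u**2 + 1))/(u**2 + 1)**2 was incorrectly written as (-2*u**3 + 3*u**2*(u**2 + 1))/(u**2 + 1)**2
The later steps are derived from this incorrect expression, so the error originates in Step 2.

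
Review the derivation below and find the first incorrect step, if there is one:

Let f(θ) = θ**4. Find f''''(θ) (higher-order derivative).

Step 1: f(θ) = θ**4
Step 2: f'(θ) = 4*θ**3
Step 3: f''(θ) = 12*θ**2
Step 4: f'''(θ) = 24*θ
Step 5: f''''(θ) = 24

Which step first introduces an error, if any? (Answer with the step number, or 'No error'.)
No error

All steps in this derivation are correct.
The final answer f''''(θ) = 24 is valid.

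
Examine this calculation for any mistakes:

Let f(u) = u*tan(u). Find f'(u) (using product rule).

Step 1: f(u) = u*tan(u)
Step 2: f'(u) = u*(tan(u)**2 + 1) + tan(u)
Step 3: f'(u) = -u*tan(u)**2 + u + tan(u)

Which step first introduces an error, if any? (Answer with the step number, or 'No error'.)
Step 3

Step 3 is incorrect due to a sign flip.
The step shows: -u*tan(u)**2 + u + tan(u)
The correct value should be: u*tan(u)**2 + u + tan(u)

Explanation: The sign of one term was flipped: the term u*tan(u)**2 was incorrectly written as -u*tan(u)**2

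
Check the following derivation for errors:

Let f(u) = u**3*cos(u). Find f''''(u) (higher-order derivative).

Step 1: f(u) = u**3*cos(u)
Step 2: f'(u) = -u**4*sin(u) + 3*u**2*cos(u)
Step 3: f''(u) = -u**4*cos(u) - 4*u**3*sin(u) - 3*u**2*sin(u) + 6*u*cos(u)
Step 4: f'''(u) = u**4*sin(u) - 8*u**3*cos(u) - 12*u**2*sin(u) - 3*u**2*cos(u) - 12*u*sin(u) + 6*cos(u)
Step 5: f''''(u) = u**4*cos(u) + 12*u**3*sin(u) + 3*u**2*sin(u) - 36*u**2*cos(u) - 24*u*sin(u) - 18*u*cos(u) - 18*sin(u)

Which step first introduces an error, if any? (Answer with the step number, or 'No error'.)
Step 2

Step 2 is incorrect due to a wrong exponent.
The step shows: -u**4*sin(u) + 3*u**2*cos(u)
The correct value should be: -u**3*sin(u) + 3*u**2*cos(u)

Explanation: The exponent 3 on u was incorrectly written as 4: the term -u**3*sin(u) was incorrectly written as -u**4*sin(u)
The later steps are derived from this incorrect expression, so the error originates in Step 2.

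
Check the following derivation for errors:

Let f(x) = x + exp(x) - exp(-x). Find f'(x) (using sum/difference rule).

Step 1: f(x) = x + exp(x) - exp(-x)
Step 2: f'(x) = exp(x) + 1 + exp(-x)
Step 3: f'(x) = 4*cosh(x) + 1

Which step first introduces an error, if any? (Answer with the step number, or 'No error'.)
Step 3

Step 3 is incorrect due to a wrong coefficient.
The step shows: 4*cosh(x) + 1
The correct value should be: 2*cosh(x) + 1

Explanation: The coefficient 2 was incorrectly written as 4: the term 2*cosh(x) was incorrectly written as 4*cosh(x)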